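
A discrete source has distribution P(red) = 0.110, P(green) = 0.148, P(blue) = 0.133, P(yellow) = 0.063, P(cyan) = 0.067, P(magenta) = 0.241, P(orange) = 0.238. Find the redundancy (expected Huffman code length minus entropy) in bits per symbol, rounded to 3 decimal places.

Entropy H = −Σ p log₂ p ≈ 2.6455 bits.
Huffman merges: 63/1000+67/1000→13/100; 11/100+13/100→6/25; 133/1000+37/250→281/1000; 119/500+6/25→239/500; 241/1000+281/1000→261/500; 239/500+261/500→1. L = 2651/1000 ≈ 2.6510.
L − H = 2.6510 − 2.6455 = 0.005 bits.

0.005 bits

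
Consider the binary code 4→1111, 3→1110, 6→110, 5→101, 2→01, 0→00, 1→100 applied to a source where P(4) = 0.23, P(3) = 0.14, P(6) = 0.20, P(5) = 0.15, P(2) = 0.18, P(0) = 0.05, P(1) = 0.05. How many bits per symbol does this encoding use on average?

L̄ = Σ pᵢ·ℓᵢ = 0.23·4 + 0.14·4 + 0.20·3 + 0.15·3 + 0.18·2 + 0.05·2 + 0.05·3 = 3.14 bits/symbol.

3.14 bits/symbol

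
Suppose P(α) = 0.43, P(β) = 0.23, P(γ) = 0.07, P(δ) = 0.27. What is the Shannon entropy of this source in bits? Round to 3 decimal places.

H = −Σ pᵢ log₂ pᵢ.
−0.43·log₂(0.43) = 0.5236
−0.23·log₂(0.23) = 0.4877
−0.07·log₂(0.07) = 0.2686
−0.27·log₂(0.27) = 0.5100
Sum ≈ 1.7898 → 1.790 bits.

1.790 bits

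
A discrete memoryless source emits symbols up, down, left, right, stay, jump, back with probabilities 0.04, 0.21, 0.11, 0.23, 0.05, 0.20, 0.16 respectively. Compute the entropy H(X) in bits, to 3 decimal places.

2.600 bits

H = −Σ pᵢ log₂ pᵢ.
−0.04·log₂(0.04) = 0.1858
−0.21·log₂(0.21) = 0.4728
−0.11·log₂(0.11) = 0.3503
−0.23·log₂(0.23) = 0.4877
−0.05·log₂(0.05) = 0.2161
−0.20·log₂(0.20) = 0.4644
−0.16·log₂(0.16) = 0.4230
Sum ≈ 2.6000 → 2.600 bits.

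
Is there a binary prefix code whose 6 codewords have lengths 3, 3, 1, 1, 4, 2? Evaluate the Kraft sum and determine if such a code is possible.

1.5625; no

With common denominator 2^4 = 16: Σ 2^(−ℓᵢ) = 2/16 + 2/16 + 8/16 + 8/16 + 1/16 + 4/16 = 25/16 = 1.5625.
Kraft's inequality requires Σ ≤ 1; here Σ = 1.5625 > 1, so no such prefix code exists.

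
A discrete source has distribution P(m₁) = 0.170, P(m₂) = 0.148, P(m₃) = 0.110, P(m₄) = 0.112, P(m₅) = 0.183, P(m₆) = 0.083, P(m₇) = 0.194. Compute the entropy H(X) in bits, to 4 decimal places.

2.7519 bits

H = −Σ pᵢ log₂ pᵢ.
−0.170·log₂(0.170) = 0.4346
−0.148·log₂(0.148) = 0.4079
−0.110·log₂(0.110) = 0.3503
−0.112·log₂(0.112) = 0.3537
−0.183·log₂(0.183) = 0.4484
−0.083·log₂(0.083) = 0.2980
−0.194·log₂(0.194) = 0.4590
Sum ≈ 2.7519 → 2.7519 bits.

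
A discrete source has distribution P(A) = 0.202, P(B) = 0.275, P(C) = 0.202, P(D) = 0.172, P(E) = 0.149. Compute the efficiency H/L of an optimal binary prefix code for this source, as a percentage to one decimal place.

98.7%

Entropy H = −Σ p log₂ p ≈ 2.2905 bits.
Huffman merges: 149/1000+43/250→321/1000; 101/500+101/500→101/250; 11/40+321/1000→149/250; 101/250+149/250→1. L = 2321/1000 ≈ 2.3210.
Efficiency = H/L = 2.2905/2.3210 = 98.7%.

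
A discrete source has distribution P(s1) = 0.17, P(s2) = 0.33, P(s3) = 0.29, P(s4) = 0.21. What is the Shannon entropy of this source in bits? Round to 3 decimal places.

H = −Σ pᵢ log₂ pᵢ.
−0.17·log₂(0.17) = 0.4346
−0.33·log₂(0.33) = 0.5278
−0.29·log₂(0.29) = 0.5179
−0.21·log₂(0.21) = 0.4728
Sum ≈ 1.9531 → 1.953 bits.

1.953 bits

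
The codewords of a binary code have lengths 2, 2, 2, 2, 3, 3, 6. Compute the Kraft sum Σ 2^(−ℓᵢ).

1.265625

With common denominator 2^6 = 64: Σ 2^(−ℓᵢ) = 16/64 + 16/64 + 16/64 + 16/64 + 8/64 + 8/64 + 1/64 = 81/64 = 1.265625.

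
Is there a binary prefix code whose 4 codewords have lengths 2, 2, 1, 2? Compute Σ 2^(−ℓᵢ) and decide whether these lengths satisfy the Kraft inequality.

1.25; no

With common denominator 2^2 = 4: Σ 2^(−ℓᵢ) = 1/4 + 1/4 + 2/4 + 1/4 = 5/4 = 1.25.
Kraft's inequality requires Σ ≤ 1; here Σ = 1.25 > 1, so no such prefix code exists.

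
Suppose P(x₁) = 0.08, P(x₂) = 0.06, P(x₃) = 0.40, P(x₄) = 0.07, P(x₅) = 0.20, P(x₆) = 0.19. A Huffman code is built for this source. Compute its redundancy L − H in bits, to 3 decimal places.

0.078 bits

Entropy H = −Σ p log₂ p ≈ 2.2520 bits.
Huffman merges: 3/50+7/100→13/100; 2/25+13/100→21/100; 19/100+1/5→39/100; 21/100+39/100→3/5; 2/5+3/5→1. L = 233/100 ≈ 2.3300.
L − H = 2.3300 − 2.2520 = 0.078 bits.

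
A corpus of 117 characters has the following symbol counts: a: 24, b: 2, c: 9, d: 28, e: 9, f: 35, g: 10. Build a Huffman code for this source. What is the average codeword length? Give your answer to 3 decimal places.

2.513 bits/symbol

Probabilities are the counts divided by 117.
Repeatedly combine the two least-probable nodes; the expected code length is the sum of the merged weights.
merge 2/117 + 1/13 → 11/117
merge 1/13 + 10/117 → 19/117
merge 11/117 + 19/117 → 10/39
merge 8/39 + 28/117 → 4/9
merge 10/39 + 35/117 → 5/9
merge 4/9 + 5/9 → 1
L = 11/117 + 19/117 + 10/39 + 4/9 + 5/9 + 1 = 98/39 ≈ 2.513 bits/symbol.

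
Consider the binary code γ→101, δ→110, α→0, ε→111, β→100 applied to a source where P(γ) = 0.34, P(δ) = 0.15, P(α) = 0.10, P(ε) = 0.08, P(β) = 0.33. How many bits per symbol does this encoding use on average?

L̄ = Σ pᵢ·ℓᵢ = 0.34·3 + 0.15·3 + 0.10·1 + 0.08·3 + 0.33·3 = 2.8 bits/symbol.

2.8 bits/symbol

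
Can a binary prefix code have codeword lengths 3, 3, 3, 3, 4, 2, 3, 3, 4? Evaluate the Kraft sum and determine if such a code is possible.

With common denominator 2^4 = 16: Σ 2^(−ℓᵢ) = 2/16 + 2/16 + 2/16 + 2/16 + 1/16 + 4/16 + 2/16 + 2/16 + 1/16 = 18/16 = 1.125.
Kraft's inequality requires Σ ≤ 1; here Σ = 1.125 > 1, so no such prefix code exists.

1.125; no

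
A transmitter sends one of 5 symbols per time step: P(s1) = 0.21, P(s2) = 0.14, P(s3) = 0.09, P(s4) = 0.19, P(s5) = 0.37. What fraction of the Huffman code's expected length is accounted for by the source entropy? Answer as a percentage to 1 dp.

97.2%

Entropy H = −Σ p log₂ p ≈ 2.1685 bits.
Huffman merges: 9/100+7/50→23/100; 19/100+21/100→2/5; 23/100+37/100→3/5; 2/5+3/5→1. L = 223/100 ≈ 2.2300.
Efficiency = H/L = 2.1685/2.2300 = 97.2%.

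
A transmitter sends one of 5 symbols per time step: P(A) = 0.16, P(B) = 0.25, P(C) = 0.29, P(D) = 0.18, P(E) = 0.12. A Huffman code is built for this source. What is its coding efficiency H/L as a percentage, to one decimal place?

Entropy H = −Σ p log₂ p ≈ 2.2533 bits.
Huffman merges: 3/25+4/25→7/25; 9/50+1/4→43/100; 7/25+29/100→57/100; 43/100+57/100→1. L = 57/25 ≈ 2.2800.
Efficiency = H/L = 2.2533/2.2800 = 98.8%.

98.8%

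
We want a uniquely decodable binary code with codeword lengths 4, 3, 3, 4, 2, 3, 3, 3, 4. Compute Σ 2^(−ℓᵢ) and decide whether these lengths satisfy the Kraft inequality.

With common denominator 2^4 = 16: Σ 2^(−ℓᵢ) = 1/16 + 2/16 + 2/16 + 1/16 + 4/16 + 2/16 + 2/16 + 2/16 + 1/16 = 17/16 = 1.0625.
Kraft's inequality requires Σ ≤ 1; here Σ = 1.0625 > 1, so no such prefix code exists.

1.0625; no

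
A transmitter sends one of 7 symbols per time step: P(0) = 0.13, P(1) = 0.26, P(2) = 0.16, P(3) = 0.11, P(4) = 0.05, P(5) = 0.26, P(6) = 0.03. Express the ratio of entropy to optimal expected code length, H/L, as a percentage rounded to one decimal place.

Entropy H = −Σ p log₂ p ≈ 2.5344 bits.
Huffman merges: 3/100+1/20→2/25; 2/25+11/100→19/100; 13/100+4/25→29/100; 19/100+13/50→9/20; 13/50+29/100→11/20; 9/20+11/20→1. L = 64/25 ≈ 2.5600.
Efficiency = H/L = 2.5344/2.5600 = 99.0%.

99.0%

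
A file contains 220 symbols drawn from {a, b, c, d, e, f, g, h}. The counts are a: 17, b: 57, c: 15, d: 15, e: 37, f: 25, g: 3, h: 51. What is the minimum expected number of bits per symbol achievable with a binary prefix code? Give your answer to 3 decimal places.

Probabilities are the counts divided by 220.
Repeatedly combine the two least-probable nodes; the expected code length is the sum of the merged weights.
merge 3/220 + 3/44 → 9/110
merge 3/44 + 17/220 → 8/55
merge 9/110 + 5/44 → 43/220
merge 8/55 + 37/220 → 69/220
merge 43/220 + 51/220 → 47/110
merge 57/220 + 69/220 → 63/110
merge 47/110 + 63/110 → 1
L = 9/110 + 8/55 + 43/220 + 69/220 + 47/110 + 63/110 + 1 = 301/110 ≈ 2.736 bits/symbol.

2.736 bits/symbol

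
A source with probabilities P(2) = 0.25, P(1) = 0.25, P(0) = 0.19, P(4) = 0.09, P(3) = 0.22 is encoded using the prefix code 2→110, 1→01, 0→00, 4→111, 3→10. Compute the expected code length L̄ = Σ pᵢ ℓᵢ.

L̄ = Σ pᵢ·ℓᵢ = 0.25·3 + 0.25·2 + 0.19·2 + 0.09·3 + 0.22·2 = 2.34 bits/symbol.

2.34 bits/symbol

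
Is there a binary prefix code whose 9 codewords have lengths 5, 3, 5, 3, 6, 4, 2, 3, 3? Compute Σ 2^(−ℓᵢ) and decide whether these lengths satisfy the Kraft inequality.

With common denominator 2^6 = 64: Σ 2^(−ℓᵢ) = 2/64 + 8/64 + 2/64 + 8/64 + 1/64 + 4/64 + 16/64 + 8/64 + 8/64 = 57/64 = 0.890625.
Kraft's inequality requires Σ ≤ 1; here Σ = 0.890625 ≤ 1, so such a prefix code exists.

0.890625; yes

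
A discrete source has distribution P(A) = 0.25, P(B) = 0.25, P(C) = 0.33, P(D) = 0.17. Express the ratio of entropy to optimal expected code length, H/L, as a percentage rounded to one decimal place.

98.1%

Entropy H = −Σ p log₂ p ≈ 1.9624 bits.
Huffman merges: 17/100+1/4→21/50; 1/4+33/100→29/50; 21/50+29/50→1. L = 2 ≈ 2.0000.
Efficiency = H/L = 1.9624/2.0000 = 98.1%.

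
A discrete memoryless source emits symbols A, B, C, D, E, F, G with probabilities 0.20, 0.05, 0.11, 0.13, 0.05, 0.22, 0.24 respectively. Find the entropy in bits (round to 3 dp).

H = −Σ pᵢ log₂ pᵢ.
−0.20·log₂(0.20) = 0.4644
−0.05·log₂(0.05) = 0.2161
−0.11·log₂(0.11) = 0.3503
−0.13·log₂(0.13) = 0.3826
−0.05·log₂(0.05) = 0.2161
−0.22·log₂(0.22) = 0.4806
−0.24·log₂(0.24) = 0.4941
Sum ≈ 2.6042 → 2.604 bits.

2.604 bits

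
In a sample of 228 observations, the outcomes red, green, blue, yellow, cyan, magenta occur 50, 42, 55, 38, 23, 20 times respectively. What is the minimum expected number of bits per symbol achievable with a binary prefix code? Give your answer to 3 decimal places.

Probabilities are the counts divided by 228.
Repeatedly combine the two least-probable nodes; the expected code length is the sum of the merged weights.
merge 5/57 + 23/228 → 43/228
merge 1/6 + 7/38 → 20/57
merge 43/228 + 25/114 → 31/76
merge 55/228 + 20/57 → 45/76
merge 31/76 + 45/76 → 1
L = 43/228 + 20/57 + 31/76 + 45/76 + 1 = 193/76 ≈ 2.539 bits/symbol.

2.539 bits/symbol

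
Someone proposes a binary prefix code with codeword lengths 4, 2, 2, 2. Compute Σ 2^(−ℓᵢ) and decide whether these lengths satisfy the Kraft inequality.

0.8125; yes

With common denominator 2^4 = 16: Σ 2^(−ℓᵢ) = 1/16 + 4/16 + 4/16 + 4/16 = 13/16 = 0.8125.
Kraft's inequality requires Σ ≤ 1; here Σ = 0.8125 ≤ 1, so such a prefix code exists.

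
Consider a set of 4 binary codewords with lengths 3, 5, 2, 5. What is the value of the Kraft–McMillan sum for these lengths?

With common denominator 2^5 = 32: Σ 2^(−ℓᵢ) = 4/32 + 1/32 + 8/32 + 1/32 = 14/32 = 0.4375.

0.4375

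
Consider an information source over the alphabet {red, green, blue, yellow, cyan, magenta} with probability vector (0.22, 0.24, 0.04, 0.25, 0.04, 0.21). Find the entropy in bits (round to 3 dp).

H = −Σ pᵢ log₂ pᵢ.
−0.22·log₂(0.22) = 0.4806
−0.24·log₂(0.24) = 0.4941
−0.04·log₂(0.04) = 0.1858
−0.25·log₂(0.25) = 0.5000
−0.04·log₂(0.04) = 0.1858
−0.21·log₂(0.21) = 0.4728
Sum ≈ 2.3190 → 2.319 bits.

2.319 bits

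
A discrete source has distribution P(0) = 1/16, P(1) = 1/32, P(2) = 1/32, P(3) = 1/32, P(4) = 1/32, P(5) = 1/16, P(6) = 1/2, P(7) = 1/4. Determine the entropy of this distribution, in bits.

2.125 bits

Each probability is a power of 1/2, so log₂(1/p) is an integer.
H = Σ p·log₂(1/p) = 1/16·4 + 1/32·5 + 1/32·5 + 1/32·5 + 1/32·5 + 1/16·4 + 1/2·1 + 1/4·2 = 2.125 bits.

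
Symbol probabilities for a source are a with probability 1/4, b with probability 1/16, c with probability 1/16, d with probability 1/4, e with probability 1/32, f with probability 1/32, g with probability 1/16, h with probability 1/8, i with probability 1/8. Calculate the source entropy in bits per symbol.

2.8125 bits

Each probability is a power of 1/2, so log₂(1/p) is an integer.
H = Σ p·log₂(1/p) = 1/4·2 + 1/16·4 + 1/16·4 + 1/4·2 + 1/32·5 + 1/32·5 + 1/16·4 + 1/8·3 + 1/8·3 = 2.8125 bits.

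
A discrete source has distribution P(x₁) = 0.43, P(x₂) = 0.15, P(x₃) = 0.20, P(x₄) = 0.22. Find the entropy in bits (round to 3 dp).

H = −Σ pᵢ log₂ pᵢ.
−0.43·log₂(0.43) = 0.5236
−0.15·log₂(0.15) = 0.4105
−0.20·log₂(0.20) = 0.4644
−0.22·log₂(0.22) = 0.4806
Sum ≈ 1.8791 → 1.879 bits.

1.879 bits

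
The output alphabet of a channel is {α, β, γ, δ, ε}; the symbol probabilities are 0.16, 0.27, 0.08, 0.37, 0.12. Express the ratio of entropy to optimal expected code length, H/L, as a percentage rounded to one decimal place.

96.9%

Entropy H = −Σ p log₂ p ≈ 2.1223 bits.
Huffman merges: 2/25+3/25→1/5; 4/25+1/5→9/25; 27/100+9/25→63/100; 37/100+63/100→1. L = 219/100 ≈ 2.1900.
Efficiency = H/L = 2.1223/2.1900 = 96.9%.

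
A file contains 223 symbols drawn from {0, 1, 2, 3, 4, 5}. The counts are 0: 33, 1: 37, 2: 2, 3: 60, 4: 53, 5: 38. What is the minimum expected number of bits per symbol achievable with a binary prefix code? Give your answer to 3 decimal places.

Probabilities are the counts divided by 223.
Repeatedly combine the two least-probable nodes; the expected code length is the sum of the merged weights.
merge 2/223 + 33/223 → 35/223
merge 35/223 + 37/223 → 72/223
merge 38/223 + 53/223 → 91/223
merge 60/223 + 72/223 → 132/223
merge 91/223 + 132/223 → 1
L = 35/223 + 72/223 + 91/223 + 132/223 + 1 = 553/223 ≈ 2.480 bits/symbol.

2.480 bits/symbol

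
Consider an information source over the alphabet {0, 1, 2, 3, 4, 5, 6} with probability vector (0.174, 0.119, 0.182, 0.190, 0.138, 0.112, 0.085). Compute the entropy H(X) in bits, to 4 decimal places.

2.7573 bits

H = −Σ pᵢ log₂ pᵢ.
−0.174·log₂(0.174) = 0.4390
−0.119·log₂(0.119) = 0.3654
−0.182·log₂(0.182) = 0.4474
−0.190·log₂(0.190) = 0.4552
−0.138·log₂(0.138) = 0.3943
−0.112·log₂(0.112) = 0.3537
−0.085·log₂(0.085) = 0.3023
Sum ≈ 2.7573 → 2.7573 bits.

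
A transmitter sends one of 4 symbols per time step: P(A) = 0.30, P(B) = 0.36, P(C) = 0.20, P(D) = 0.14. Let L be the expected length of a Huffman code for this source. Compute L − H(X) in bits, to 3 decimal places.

0.067 bits

Entropy H = −Σ p log₂ p ≈ 1.9132 bits.
Huffman merges: 7/50+1/5→17/50; 3/10+17/50→16/25; 9/25+16/25→1. L = 99/50 ≈ 1.9800.
L − H = 1.9800 − 1.9132 = 0.067 bits.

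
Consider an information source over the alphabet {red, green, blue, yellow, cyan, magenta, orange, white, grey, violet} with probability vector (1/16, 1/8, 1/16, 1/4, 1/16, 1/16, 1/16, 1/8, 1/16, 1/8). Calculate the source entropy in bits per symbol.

3.125 bits

Each probability is a power of 1/2, so log₂(1/p) is an integer.
H = Σ p·log₂(1/p) = 1/16·4 + 1/8·3 + 1/16·4 + 1/4·2 + 1/16·4 + 1/16·4 + 1/16·4 + 1/8·3 + 1/16·4 + 1/8·3 = 3.125 bits.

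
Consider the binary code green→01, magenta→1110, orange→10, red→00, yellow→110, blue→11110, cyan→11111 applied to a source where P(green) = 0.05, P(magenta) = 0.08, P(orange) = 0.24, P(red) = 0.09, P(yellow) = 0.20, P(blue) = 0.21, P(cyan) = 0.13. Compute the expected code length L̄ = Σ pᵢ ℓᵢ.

3.38 bits/symbol

L̄ = Σ pᵢ·ℓᵢ = 0.05·2 + 0.08·4 + 0.24·2 + 0.09·2 + 0.20·3 + 0.21·5 + 0.13·5 = 3.38 bits/symbol.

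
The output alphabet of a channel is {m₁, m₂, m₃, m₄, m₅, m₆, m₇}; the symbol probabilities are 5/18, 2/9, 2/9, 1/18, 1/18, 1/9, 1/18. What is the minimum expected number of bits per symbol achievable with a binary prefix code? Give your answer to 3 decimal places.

Repeatedly combine the two least-probable nodes; the expected code length is the sum of the merged weights.
merge 1/18 + 1/18 → 1/9
merge 1/18 + 1/9 → 1/6
merge 1/9 + 1/6 → 5/18
merge 2/9 + 2/9 → 4/9
merge 5/18 + 5/18 → 5/9
merge 4/9 + 5/9 → 1
L = 1/9 + 1/6 + 5/18 + 4/9 + 5/9 + 1 = 23/9 ≈ 2.556 bits/symbol.

2.556 bits/symbol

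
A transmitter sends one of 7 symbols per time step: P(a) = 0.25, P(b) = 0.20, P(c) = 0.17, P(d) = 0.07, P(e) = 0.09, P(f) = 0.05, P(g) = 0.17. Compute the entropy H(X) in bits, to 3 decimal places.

H = −Σ pᵢ log₂ pᵢ.
−0.25·log₂(0.25) = 0.5000
−0.20·log₂(0.20) = 0.4644
−0.17·log₂(0.17) = 0.4346
−0.07·log₂(0.07) = 0.2686
−0.09·log₂(0.09) = 0.3127
−0.05·log₂(0.05) = 0.2161
−0.17·log₂(0.17) = 0.4346
Sum ≈ 2.6309 → 2.631 bits.

2.631 bits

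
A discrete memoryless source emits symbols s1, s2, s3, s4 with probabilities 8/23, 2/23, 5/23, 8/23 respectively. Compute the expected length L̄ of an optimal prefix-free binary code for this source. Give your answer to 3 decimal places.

Repeatedly combine the two least-probable nodes; the expected code length is the sum of the merged weights.
merge 2/23 + 5/23 → 7/23
merge 7/23 + 8/23 → 15/23
merge 8/23 + 15/23 → 1
L = 7/23 + 15/23 + 1 = 45/23 ≈ 1.957 bits/symbol.

1.957 bits/symbol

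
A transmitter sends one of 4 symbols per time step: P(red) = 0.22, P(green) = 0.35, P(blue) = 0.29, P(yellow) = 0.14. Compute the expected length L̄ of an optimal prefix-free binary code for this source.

2 bits/symbol

Repeatedly combine the two least-probable nodes; the expected code length is the sum of the merged weights.
merge 7/50 + 11/50 → 9/25
merge 29/100 + 7/20 → 16/25
merge 9/25 + 16/25 → 1
L = 9/25 + 16/25 + 1 = 2 bits/symbol.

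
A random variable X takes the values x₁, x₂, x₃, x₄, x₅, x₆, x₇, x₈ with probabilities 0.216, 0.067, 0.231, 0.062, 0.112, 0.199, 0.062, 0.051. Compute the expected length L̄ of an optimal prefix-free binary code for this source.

Repeatedly combine the two least-probable nodes; the expected code length is the sum of the merged weights.
merge 51/1000 + 31/500 → 113/1000
merge 31/500 + 67/1000 → 129/1000
merge 14/125 + 113/1000 → 9/40
merge 129/1000 + 199/1000 → 41/125
merge 27/125 + 9/40 → 441/1000
merge 231/1000 + 41/125 → 559/1000
merge 441/1000 + 559/1000 → 1
L = 113/1000 + 129/1000 + 9/40 + 41/125 + 441/1000 + 559/1000 + 1 = 559/200 = 2.795 bits/symbol.

2.795 bits/symbol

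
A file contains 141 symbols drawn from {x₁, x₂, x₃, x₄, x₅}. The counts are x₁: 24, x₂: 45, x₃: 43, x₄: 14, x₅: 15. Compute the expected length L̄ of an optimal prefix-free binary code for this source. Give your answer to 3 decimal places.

Probabilities are the counts divided by 141.
Repeatedly combine the two least-probable nodes; the expected code length is the sum of the merged weights.
merge 14/141 + 5/47 → 29/141
merge 8/47 + 29/141 → 53/141
merge 43/141 + 15/47 → 88/141
merge 53/141 + 88/141 → 1
L = 29/141 + 53/141 + 88/141 + 1 = 311/141 ≈ 2.206 bits/symbol.

2.206 bits/symbol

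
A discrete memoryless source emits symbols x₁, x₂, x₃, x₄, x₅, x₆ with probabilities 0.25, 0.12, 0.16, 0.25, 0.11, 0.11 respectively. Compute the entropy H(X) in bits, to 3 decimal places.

H = −Σ pᵢ log₂ pᵢ.
−0.25·log₂(0.25) = 0.5000
−0.12·log₂(0.12) = 0.3671
−0.16·log₂(0.16) = 0.4230
−0.25·log₂(0.25) = 0.5000
−0.11·log₂(0.11) = 0.3503
−0.11·log₂(0.11) = 0.3503
Sum ≈ 2.4907 → 2.491 bits.

2.491 bits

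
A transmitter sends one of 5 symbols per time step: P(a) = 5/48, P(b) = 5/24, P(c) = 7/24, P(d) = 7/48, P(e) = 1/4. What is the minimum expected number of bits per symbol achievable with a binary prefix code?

2.25 bits/symbol

Repeatedly combine the two least-probable nodes; the expected code length is the sum of the merged weights.
merge 5/48 + 7/48 → 1/4
merge 5/24 + 1/4 → 11/24
merge 1/4 + 7/24 → 13/24
merge 11/24 + 13/24 → 1
L = 1/4 + 11/24 + 13/24 + 1 = 9/4 = 2.25 bits/symbol.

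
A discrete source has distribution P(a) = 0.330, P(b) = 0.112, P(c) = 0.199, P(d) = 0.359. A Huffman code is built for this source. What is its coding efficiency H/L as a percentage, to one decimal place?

Entropy H = −Σ p log₂ p ≈ 1.8757 bits.
Huffman merges: 14/125+199/1000→311/1000; 311/1000+33/100→641/1000; 359/1000+641/1000→1. L = 244/125 ≈ 1.9520.
Efficiency = H/L = 1.8757/1.9520 = 96.1%.

96.1%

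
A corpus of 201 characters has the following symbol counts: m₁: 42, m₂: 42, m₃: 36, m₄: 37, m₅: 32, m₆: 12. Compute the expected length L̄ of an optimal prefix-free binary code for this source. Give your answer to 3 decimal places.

Probabilities are the counts divided by 201.
Repeatedly combine the two least-probable nodes; the expected code length is the sum of the merged weights.
merge 4/67 + 32/201 → 44/201
merge 12/67 + 37/201 → 73/201
merge 14/67 + 14/67 → 28/67
merge 44/201 + 73/201 → 39/67
merge 28/67 + 39/67 → 1
L = 44/201 + 73/201 + 28/67 + 39/67 + 1 = 173/67 ≈ 2.582 bits/symbol.

2.582 bits/symbol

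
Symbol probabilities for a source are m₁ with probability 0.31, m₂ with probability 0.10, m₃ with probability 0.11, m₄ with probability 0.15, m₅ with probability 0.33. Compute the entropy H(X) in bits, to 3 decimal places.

H = −Σ pᵢ log₂ pᵢ.
−0.31·log₂(0.31) = 0.5238
−0.10·log₂(0.10) = 0.3322
−0.11·log₂(0.11) = 0.3503
−0.15·log₂(0.15) = 0.4105
−0.33·log₂(0.33) = 0.5278
Sum ≈ 2.1446 → 2.145 bits.

2.145 bits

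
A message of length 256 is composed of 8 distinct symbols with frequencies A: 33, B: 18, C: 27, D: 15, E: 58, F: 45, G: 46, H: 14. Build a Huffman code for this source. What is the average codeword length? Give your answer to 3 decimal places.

Probabilities are the counts divided by 256.
Repeatedly combine the two least-probable nodes; the expected code length is the sum of the merged weights.
merge 7/128 + 15/256 → 29/256
merge 9/128 + 27/256 → 45/256
merge 29/256 + 33/256 → 31/128
merge 45/256 + 45/256 → 45/128
merge 23/128 + 29/128 → 13/32
merge 31/128 + 45/128 → 19/32
merge 13/32 + 19/32 → 1
L = 29/256 + 45/256 + 31/128 + 45/128 + 13/32 + 19/32 + 1 = 369/128 ≈ 2.883 bits/symbol.

2.883 bits/symbol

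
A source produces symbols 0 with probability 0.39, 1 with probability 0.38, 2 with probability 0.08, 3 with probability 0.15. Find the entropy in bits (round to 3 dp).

H = −Σ pᵢ log₂ pᵢ.
−0.39·log₂(0.39) = 0.5298
−0.38·log₂(0.38) = 0.5305
−0.08·log₂(0.08) = 0.2915
−0.15·log₂(0.15) = 0.4105
Sum ≈ 1.7623 → 1.762 bits.

1.762 bits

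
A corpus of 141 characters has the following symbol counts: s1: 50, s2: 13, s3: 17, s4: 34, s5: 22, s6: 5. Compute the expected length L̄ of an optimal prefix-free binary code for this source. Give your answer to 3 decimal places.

2.376 bits/symbol

Probabilities are the counts divided by 141.
Repeatedly combine the two least-probable nodes; the expected code length is the sum of the merged weights.
merge 5/141 + 13/141 → 6/47
merge 17/141 + 6/47 → 35/141
merge 22/141 + 34/141 → 56/141
merge 35/141 + 50/141 → 85/141
merge 56/141 + 85/141 → 1
L = 6/47 + 35/141 + 56/141 + 85/141 + 1 = 335/141 ≈ 2.376 bits/symbol.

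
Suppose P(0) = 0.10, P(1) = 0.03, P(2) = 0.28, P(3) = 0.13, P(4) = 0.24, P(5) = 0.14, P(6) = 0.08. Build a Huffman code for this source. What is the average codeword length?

Repeatedly combine the two least-probable nodes; the expected code length is the sum of the merged weights.
merge 3/100 + 2/25 → 11/100
merge 1/10 + 11/100 → 21/100
merge 13/100 + 7/50 → 27/100
merge 21/100 + 6/25 → 9/20
merge 27/100 + 7/25 → 11/20
merge 9/20 + 11/20 → 1
L = 11/100 + 21/100 + 27/100 + 9/20 + 11/20 + 1 = 259/100 = 2.59 bits/symbol.

2.59 bits/symbol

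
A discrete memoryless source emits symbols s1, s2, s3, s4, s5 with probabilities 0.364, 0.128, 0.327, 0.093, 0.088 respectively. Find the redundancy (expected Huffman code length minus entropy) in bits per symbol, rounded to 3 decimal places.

Entropy H = −Σ p log₂ p ≈ 2.0649 bits.
Huffman merges: 11/125+93/1000→181/1000; 16/125+181/1000→309/1000; 309/1000+327/1000→159/250; 91/250+159/250→1. L = 1063/500 ≈ 2.1260.
L − H = 2.1260 − 2.0649 = 0.061 bits.

0.061 bits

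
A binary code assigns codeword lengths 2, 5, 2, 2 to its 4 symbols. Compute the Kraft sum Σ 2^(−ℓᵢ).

With common denominator 2^5 = 32: Σ 2^(−ℓᵢ) = 8/32 + 1/32 + 8/32 + 8/32 = 25/32 = 0.78125.

0.78125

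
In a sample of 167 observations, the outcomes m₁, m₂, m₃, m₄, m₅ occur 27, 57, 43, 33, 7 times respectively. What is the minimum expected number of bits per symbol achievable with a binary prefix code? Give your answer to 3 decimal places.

2.204 bits/symbol

Probabilities are the counts divided by 167.
Repeatedly combine the two least-probable nodes; the expected code length is the sum of the merged weights.
merge 7/167 + 27/167 → 34/167
merge 33/167 + 34/167 → 67/167
merge 43/167 + 57/167 → 100/167
merge 67/167 + 100/167 → 1
L = 34/167 + 67/167 + 100/167 + 1 = 368/167 ≈ 2.204 bits/symbol.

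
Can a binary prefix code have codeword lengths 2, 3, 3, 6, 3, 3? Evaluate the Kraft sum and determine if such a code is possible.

With common denominator 2^6 = 64: Σ 2^(−ℓᵢ) = 16/64 + 8/64 + 8/64 + 1/64 + 8/64 + 8/64 = 49/64 = 0.765625.
Kraft's inequality requires Σ ≤ 1; here Σ = 0.765625 ≤ 1, so such a prefix code exists.

0.765625; yes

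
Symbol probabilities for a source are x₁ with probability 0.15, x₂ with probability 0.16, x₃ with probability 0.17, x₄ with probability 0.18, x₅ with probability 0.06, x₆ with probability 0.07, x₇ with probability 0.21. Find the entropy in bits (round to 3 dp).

2.698 bits

H = −Σ pᵢ log₂ pᵢ.
−0.15·log₂(0.15) = 0.4105
−0.16·log₂(0.16) = 0.4230
−0.17·log₂(0.17) = 0.4346
−0.18·log₂(0.18) = 0.4453
−0.06·log₂(0.06) = 0.2435
−0.07·log₂(0.07) = 0.2686
−0.21·log₂(0.21) = 0.4728
Sum ≈ 2.6984 → 2.698 bits.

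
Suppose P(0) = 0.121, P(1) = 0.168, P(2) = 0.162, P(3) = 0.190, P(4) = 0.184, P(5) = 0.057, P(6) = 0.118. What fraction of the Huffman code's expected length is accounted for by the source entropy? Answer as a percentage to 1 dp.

97.5%

Entropy H = −Σ p log₂ p ≈ 2.7304 bits.
Huffman merges: 57/1000+59/500→7/40; 121/1000+81/500→283/1000; 21/125+7/40→343/1000; 23/125+19/100→187/500; 283/1000+343/1000→313/500; 187/500+313/500→1. L = 2801/1000 ≈ 2.8010.
Efficiency = H/L = 2.7304/2.8010 = 97.5%.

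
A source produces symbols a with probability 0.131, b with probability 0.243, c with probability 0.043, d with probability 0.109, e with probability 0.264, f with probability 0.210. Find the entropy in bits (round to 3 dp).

H = −Σ pᵢ log₂ pᵢ.
−0.131·log₂(0.131) = 0.3841
−0.243·log₂(0.243) = 0.4960
−0.043·log₂(0.043) = 0.1952
−0.109·log₂(0.109) = 0.3485
−0.264·log₂(0.264) = 0.5072
−0.210·log₂(0.210) = 0.4728
Sum ≈ 2.4039 → 2.404 bits.

2.404 bits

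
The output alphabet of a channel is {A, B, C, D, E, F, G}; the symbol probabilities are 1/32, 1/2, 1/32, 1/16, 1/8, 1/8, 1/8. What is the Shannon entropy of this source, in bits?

2.1875 bits

Each probability is a power of 1/2, so log₂(1/p) is an integer.
H = Σ p·log₂(1/p) = 1/32·5 + 1/2·1 + 1/32·5 + 1/16·4 + 1/8·3 + 1/8·3 + 1/8·3 = 2.1875 bits.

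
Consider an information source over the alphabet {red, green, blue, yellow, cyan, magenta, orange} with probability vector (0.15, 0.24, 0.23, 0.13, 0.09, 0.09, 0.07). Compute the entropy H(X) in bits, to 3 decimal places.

H = −Σ pᵢ log₂ pᵢ.
−0.15·log₂(0.15) = 0.4105
−0.24·log₂(0.24) = 0.4941
−0.23·log₂(0.23) = 0.4877
−0.13·log₂(0.13) = 0.3826
−0.09·log₂(0.09) = 0.3127
−0.09·log₂(0.09) = 0.3127
−0.07·log₂(0.07) = 0.2686
Sum ≈ 2.6689 → 2.669 bits.

2.669 bits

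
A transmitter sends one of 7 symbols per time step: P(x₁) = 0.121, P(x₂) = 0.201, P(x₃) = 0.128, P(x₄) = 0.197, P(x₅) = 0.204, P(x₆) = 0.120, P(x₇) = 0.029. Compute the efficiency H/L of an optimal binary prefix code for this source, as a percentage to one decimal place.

96.9%

Entropy H = −Σ p log₂ p ≈ 2.6583 bits.
Huffman merges: 29/1000+3/25→149/1000; 121/1000+16/125→249/1000; 149/1000+197/1000→173/500; 201/1000+51/250→81/200; 249/1000+173/500→119/200; 81/200+119/200→1. L = 343/125 ≈ 2.7440.
Efficiency = H/L = 2.6583/2.7440 = 96.9%.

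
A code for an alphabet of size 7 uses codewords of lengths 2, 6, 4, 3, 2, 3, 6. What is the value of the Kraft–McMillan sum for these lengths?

0.84375

With common denominator 2^6 = 64: Σ 2^(−ℓᵢ) = 16/64 + 1/64 + 4/64 + 8/64 + 16/64 + 8/64 + 1/64 = 54/64 = 0.84375.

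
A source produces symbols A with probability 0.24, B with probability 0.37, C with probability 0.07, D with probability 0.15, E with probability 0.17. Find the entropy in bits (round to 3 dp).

2.139 bits

H = −Σ pᵢ log₂ pᵢ.
−0.24·log₂(0.24) = 0.4941
−0.37·log₂(0.37) = 0.5307
−0.07·log₂(0.07) = 0.2686
−0.15·log₂(0.15) = 0.4105
−0.17·log₂(0.17) = 0.4346
Sum ≈ 2.1386 → 2.139 bits.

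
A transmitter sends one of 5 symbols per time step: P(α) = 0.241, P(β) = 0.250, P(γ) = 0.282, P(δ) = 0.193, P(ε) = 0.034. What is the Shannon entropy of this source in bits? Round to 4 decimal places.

H = −Σ pᵢ log₂ pᵢ.
−0.241·log₂(0.241) = 0.4947
−0.250·log₂(0.250) = 0.5000
−0.282·log₂(0.282) = 0.5150
−0.193·log₂(0.193) = 0.4581
−0.034·log₂(0.034) = 0.1659
Sum ≈ 2.1337 → 2.1337 bits.

2.1337 bits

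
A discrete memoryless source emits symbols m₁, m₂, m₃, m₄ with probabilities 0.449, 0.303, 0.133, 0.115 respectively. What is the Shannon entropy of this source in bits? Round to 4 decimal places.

H = −Σ pᵢ log₂ pᵢ.
−0.449·log₂(0.449) = 0.5187
−0.303·log₂(0.303) = 0.5220
−0.133·log₂(0.133) = 0.3871
−0.115·log₂(0.115) = 0.3588
Sum ≈ 1.7866 → 1.7866 bits.

1.7866 bits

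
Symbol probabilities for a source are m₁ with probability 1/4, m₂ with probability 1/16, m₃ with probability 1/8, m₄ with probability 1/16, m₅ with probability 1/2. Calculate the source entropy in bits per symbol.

Each probability is a power of 1/2, so log₂(1/p) is an integer.
H = Σ p·log₂(1/p) = 1/4·2 + 1/16·4 + 1/8·3 + 1/16·4 + 1/2·1 = 1.875 bits.

1.875 bits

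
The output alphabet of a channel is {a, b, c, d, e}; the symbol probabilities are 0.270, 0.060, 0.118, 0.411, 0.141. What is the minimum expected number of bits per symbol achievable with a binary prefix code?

2.086 bits/symbol

Repeatedly combine the two least-probable nodes; the expected code length is the sum of the merged weights.
merge 3/50 + 59/500 → 89/500
merge 141/1000 + 89/500 → 319/1000
merge 27/100 + 319/1000 → 589/1000
merge 411/1000 + 589/1000 → 1
L = 89/500 + 319/1000 + 589/1000 + 1 = 1043/500 = 2.086 bits/symbol.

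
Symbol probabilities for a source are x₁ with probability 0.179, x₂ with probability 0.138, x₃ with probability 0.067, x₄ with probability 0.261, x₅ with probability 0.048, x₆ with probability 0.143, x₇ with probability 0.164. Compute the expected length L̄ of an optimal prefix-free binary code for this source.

2.675 bits/symbol

Repeatedly combine the two least-probable nodes; the expected code length is the sum of the merged weights.
merge 6/125 + 67/1000 → 23/200
merge 23/200 + 69/500 → 253/1000
merge 143/1000 + 41/250 → 307/1000
merge 179/1000 + 253/1000 → 54/125
merge 261/1000 + 307/1000 → 71/125
merge 54/125 + 71/125 → 1
L = 23/200 + 253/1000 + 307/1000 + 54/125 + 71/125 + 1 = 107/40 = 2.675 bits/symbol.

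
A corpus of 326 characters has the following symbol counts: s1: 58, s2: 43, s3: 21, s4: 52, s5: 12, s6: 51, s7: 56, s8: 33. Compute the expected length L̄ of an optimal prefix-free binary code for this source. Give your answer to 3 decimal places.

2.923 bits/symbol

Probabilities are the counts divided by 326.
Repeatedly combine the two least-probable nodes; the expected code length is the sum of the merged weights.
merge 6/163 + 21/326 → 33/326
merge 33/326 + 33/326 → 33/163
merge 43/326 + 51/326 → 47/163
merge 26/163 + 28/163 → 54/163
merge 29/163 + 33/163 → 62/163
merge 47/163 + 54/163 → 101/163
merge 62/163 + 101/163 → 1
L = 33/326 + 33/163 + 47/163 + 54/163 + 62/163 + 101/163 + 1 = 953/326 ≈ 2.923 bits/symbol.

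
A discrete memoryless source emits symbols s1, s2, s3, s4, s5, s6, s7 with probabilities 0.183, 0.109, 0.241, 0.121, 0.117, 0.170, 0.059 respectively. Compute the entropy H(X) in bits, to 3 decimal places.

2.698 bits

H = −Σ pᵢ log₂ pᵢ.
−0.183·log₂(0.183) = 0.4484
−0.109·log₂(0.109) = 0.3485
−0.241·log₂(0.241) = 0.4947
−0.121·log₂(0.121) = 0.3687
−0.117·log₂(0.117) = 0.3622
−0.170·log₂(0.170) = 0.4346
−0.059·log₂(0.059) = 0.2409
Sum ≈ 2.6980 → 2.698 bits.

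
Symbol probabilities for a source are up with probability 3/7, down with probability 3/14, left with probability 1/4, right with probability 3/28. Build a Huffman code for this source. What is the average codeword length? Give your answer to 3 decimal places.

Repeatedly combine the two least-probable nodes; the expected code length is the sum of the merged weights.
merge 3/28 + 3/14 → 9/28
merge 1/4 + 9/28 → 4/7
merge 3/7 + 4/7 → 1
L = 9/28 + 4/7 + 1 = 53/28 ≈ 1.893 bits/symbol.

1.893 bits/symbol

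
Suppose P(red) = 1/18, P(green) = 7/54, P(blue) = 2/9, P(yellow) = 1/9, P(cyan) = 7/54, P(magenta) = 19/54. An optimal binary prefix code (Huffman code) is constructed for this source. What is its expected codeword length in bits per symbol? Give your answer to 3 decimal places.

2.426 bits/symbol

Repeatedly combine the two least-probable nodes; the expected code length is the sum of the merged weights.
merge 1/18 + 1/9 → 1/6
merge 7/54 + 7/54 → 7/27
merge 1/6 + 2/9 → 7/18
merge 7/27 + 19/54 → 11/18
merge 7/18 + 11/18 → 1
L = 1/6 + 7/27 + 7/18 + 11/18 + 1 = 131/54 ≈ 2.426 bits/symbol.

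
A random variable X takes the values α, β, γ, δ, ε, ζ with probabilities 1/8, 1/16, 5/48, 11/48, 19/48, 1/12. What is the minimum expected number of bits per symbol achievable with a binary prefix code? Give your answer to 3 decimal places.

2.354 bits/symbol

Repeatedly combine the two least-probable nodes; the expected code length is the sum of the merged weights.
merge 1/16 + 1/12 → 7/48
merge 5/48 + 1/8 → 11/48
merge 7/48 + 11/48 → 3/8
merge 11/48 + 3/8 → 29/48
merge 19/48 + 29/48 → 1
L = 7/48 + 11/48 + 3/8 + 29/48 + 1 = 113/48 ≈ 2.354 bits/symbol.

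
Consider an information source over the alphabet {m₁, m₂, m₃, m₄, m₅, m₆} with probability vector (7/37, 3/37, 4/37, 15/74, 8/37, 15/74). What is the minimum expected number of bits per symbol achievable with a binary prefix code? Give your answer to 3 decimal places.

Repeatedly combine the two least-probable nodes; the expected code length is the sum of the merged weights.
merge 3/37 + 4/37 → 7/37
merge 7/37 + 7/37 → 14/37
merge 15/74 + 15/74 → 15/37
merge 8/37 + 14/37 → 22/37
merge 15/37 + 22/37 → 1
L = 7/37 + 14/37 + 15/37 + 22/37 + 1 = 95/37 ≈ 2.568 bits/symbol.

2.568 bits/symbol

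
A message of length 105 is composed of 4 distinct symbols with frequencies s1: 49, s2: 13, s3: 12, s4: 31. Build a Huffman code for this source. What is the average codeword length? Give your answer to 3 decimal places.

1.771 bits/symbol

Probabilities are the counts divided by 105.
Repeatedly combine the two least-probable nodes; the expected code length is the sum of the merged weights.
merge 4/35 + 13/105 → 5/21
merge 5/21 + 31/105 → 8/15
merge 7/15 + 8/15 → 1
L = 5/21 + 8/15 + 1 = 62/35 ≈ 1.771 bits/symbol.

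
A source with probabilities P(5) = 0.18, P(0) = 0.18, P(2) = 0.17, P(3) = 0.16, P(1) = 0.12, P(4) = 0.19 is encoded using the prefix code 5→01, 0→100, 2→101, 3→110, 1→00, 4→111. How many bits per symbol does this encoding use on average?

2.7 bits/symbol

L̄ = Σ pᵢ·ℓᵢ = 0.18·2 + 0.18·3 + 0.17·3 + 0.16·3 + 0.12·2 + 0.19·3 = 2.7 bits/symbol.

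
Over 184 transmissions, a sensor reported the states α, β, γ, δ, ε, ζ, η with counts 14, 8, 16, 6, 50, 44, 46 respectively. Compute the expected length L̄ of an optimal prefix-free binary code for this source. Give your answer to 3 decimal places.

2.467 bits/symbol

Probabilities are the counts divided by 184.
Repeatedly combine the two least-probable nodes; the expected code length is the sum of the merged weights.
merge 3/92 + 1/23 → 7/92
merge 7/92 + 7/92 → 7/46
merge 2/23 + 7/46 → 11/46
merge 11/46 + 11/46 → 11/23
merge 1/4 + 25/92 → 12/23
merge 11/23 + 12/23 → 1
L = 7/92 + 7/46 + 11/46 + 11/23 + 12/23 + 1 = 227/92 ≈ 2.467 bits/symbol.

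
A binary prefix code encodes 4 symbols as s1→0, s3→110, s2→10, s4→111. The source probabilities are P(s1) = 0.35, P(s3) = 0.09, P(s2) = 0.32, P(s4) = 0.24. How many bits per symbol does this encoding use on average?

L̄ = Σ pᵢ·ℓᵢ = 0.35·1 + 0.09·3 + 0.32·2 + 0.24·3 = 1.98 bits/symbol.

1.98 bits/symbol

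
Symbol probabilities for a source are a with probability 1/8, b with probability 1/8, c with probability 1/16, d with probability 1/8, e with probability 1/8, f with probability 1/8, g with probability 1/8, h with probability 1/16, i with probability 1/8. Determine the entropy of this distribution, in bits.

3.125 bits

Each probability is a power of 1/2, so log₂(1/p) is an integer.
H = Σ p·log₂(1/p) = 1/8·3 + 1/8·3 + 1/16·4 + 1/8·3 + 1/8·3 + 1/8·3 + 1/8·3 + 1/16·4 + 1/8·3 = 3.125 bits.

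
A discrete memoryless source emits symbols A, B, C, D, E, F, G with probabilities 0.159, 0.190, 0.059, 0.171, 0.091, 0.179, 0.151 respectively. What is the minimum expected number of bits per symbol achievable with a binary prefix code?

2.781 bits/symbol

Repeatedly combine the two least-probable nodes; the expected code length is the sum of the merged weights.
merge 59/1000 + 91/1000 → 3/20
merge 3/20 + 151/1000 → 301/1000
merge 159/1000 + 171/1000 → 33/100
merge 179/1000 + 19/100 → 369/1000
merge 301/1000 + 33/100 → 631/1000
merge 369/1000 + 631/1000 → 1
L = 3/20 + 301/1000 + 33/100 + 369/1000 + 631/1000 + 1 = 2781/1000 = 2.781 bits/symbol.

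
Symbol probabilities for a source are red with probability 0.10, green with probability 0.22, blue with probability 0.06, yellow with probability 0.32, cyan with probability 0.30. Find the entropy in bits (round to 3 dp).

H = −Σ pᵢ log₂ pᵢ.
−0.10·log₂(0.10) = 0.3322
−0.22·log₂(0.22) = 0.4806
−0.06·log₂(0.06) = 0.2435
−0.32·log₂(0.32) = 0.5260
−0.30·log₂(0.30) = 0.5211
Sum ≈ 2.1034 → 2.103 bits.

2.103 bits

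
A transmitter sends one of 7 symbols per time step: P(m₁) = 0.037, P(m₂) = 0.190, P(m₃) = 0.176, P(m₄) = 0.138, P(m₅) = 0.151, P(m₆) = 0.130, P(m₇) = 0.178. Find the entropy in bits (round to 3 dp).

H = −Σ pᵢ log₂ pᵢ.
−0.037·log₂(0.037) = 0.1760
−0.190·log₂(0.190) = 0.4552
−0.176·log₂(0.176) = 0.4411
−0.138·log₂(0.138) = 0.3943
−0.151·log₂(0.151) = 0.4118
−0.130·log₂(0.130) = 0.3826
−0.178·log₂(0.178) = 0.4432
Sum ≈ 2.7043 → 2.704 bits.

2.704 bits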